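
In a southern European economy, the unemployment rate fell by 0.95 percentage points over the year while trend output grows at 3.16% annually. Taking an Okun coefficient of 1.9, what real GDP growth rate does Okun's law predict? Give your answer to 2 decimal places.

4.97%

Growth-rate Okun's law: g_Y = g_Y* - β × Δu.
g_Y = 3.16 - 1.9 × (-0.95) = 3.16 + 1.805 = 4.965%, i.e. 4.97% to 2 d.p.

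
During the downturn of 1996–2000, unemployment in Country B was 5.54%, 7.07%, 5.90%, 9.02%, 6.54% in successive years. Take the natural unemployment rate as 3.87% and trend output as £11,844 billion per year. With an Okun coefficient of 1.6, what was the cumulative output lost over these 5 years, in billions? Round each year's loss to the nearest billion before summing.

£2,789 billion

Year 1996: gap = -1.6 × (5.54 - 3.87) = -2.672%, loss ≈ 11844 × 2.672/100 ≈ 316.
Year 1997: gap = -1.6 × (7.07 - 3.87) = -5.12%, loss ≈ 11844 × 5.12/100 ≈ 606.
Year 1998: gap = -1.6 × (5.9 - 3.87) = -3.248%, loss ≈ 11844 × 3.248/100 ≈ 385.
Year 1999: gap = -1.6 × (9.02 - 3.87) = -8.24%, loss ≈ 11844 × 8.24/100 ≈ 976.
Year 2000: gap = -1.6 × (6.54 - 3.87) = -4.272%, loss ≈ 11844 × 4.272/100 ≈ 506.
Total lost output = 316 + 606 + 385 + 976 + 506 = 2789 billion.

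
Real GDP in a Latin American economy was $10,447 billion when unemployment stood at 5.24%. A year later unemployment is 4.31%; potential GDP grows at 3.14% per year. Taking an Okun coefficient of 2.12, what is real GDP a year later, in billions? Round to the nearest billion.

Δu = 4.31 - 5.24 = -0.93 points.
Okun's law (growth form): g_Y = g_Y* - β × Δu = 3.14 - 2.12 × (-0.93) = 3.14 + 1.9716 = 5.1116%.
Real GDP in the next year = 10447 × (1 + 5.1116/100) = 10447 × 1.051116 ≈ 10981 billion.

$10,981 billion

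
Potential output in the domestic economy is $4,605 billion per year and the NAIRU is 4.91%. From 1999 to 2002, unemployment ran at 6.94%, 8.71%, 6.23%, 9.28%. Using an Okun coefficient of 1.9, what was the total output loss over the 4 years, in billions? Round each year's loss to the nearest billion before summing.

Year 1999: gap = -1.9 × (6.94 - 4.91) = -3.857%, loss ≈ 4605 × 3.857/100 ≈ 178.
Year 2000: gap = -1.9 × (8.71 - 4.91) = -7.22%, loss ≈ 4605 × 7.22/100 ≈ 332.
Year 2001: gap = -1.9 × (6.23 - 4.91) = -2.508%, loss ≈ 4605 × 2.508/100 ≈ 115.
Year 2002: gap = -1.9 × (9.28 - 4.91) = -8.303%, loss ≈ 4605 × 8.303/100 ≈ 382.
Total lost output = 178 + 332 + 115 + 382 = 1007 billion.

$1,007 billion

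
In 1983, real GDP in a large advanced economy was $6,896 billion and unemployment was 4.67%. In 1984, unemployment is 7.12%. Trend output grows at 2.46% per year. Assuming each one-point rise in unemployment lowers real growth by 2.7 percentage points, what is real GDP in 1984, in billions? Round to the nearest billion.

$6,609 billion

Δu = 7.12 - 4.67 = 2.45 points.
Okun's law (growth form): g_Y = g_Y* - β × Δu = 2.46 - 2.7 × (2.45) = 2.46 - 6.615 = -4.155%.
Real GDP in the next year = 6896 × (1 - 4.155/100) = 6896 × 0.95845 ≈ 6609 billion.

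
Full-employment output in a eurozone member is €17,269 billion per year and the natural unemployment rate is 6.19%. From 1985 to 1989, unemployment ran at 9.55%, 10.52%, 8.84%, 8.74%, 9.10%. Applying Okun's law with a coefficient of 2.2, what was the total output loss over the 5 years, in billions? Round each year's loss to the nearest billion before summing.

Year 1985: gap = -2.2 × (9.55 - 6.19) = -7.392%, loss ≈ 17269 × 7.392/100 ≈ 1277.
Year 1986: gap = -2.2 × (10.52 - 6.19) = -9.526%, loss ≈ 17269 × 9.526/100 ≈ 1645.
Year 1987: gap = -2.2 × (8.84 - 6.19) = -5.83%, loss ≈ 17269 × 5.83/100 ≈ 1007.
Year 1988: gap = -2.2 × (8.74 - 6.19) = -5.61%, loss ≈ 17269 × 5.61/100 ≈ 969.
Year 1989: gap = -2.2 × (9.1 - 6.19) = -6.402%, loss ≈ 17269 × 6.402/100 ≈ 1106.
Total lost output = 1277 + 1645 + 1007 + 969 + 1106 = 6004 billion.

€6,004 billion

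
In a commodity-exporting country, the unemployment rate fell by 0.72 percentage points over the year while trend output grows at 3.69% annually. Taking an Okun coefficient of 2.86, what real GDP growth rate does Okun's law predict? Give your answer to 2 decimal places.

Growth-rate Okun's law: g_Y = g_Y* - β × Δu.
g_Y = 3.69 - 2.86 × (-0.72) = 3.69 + 2.0592 = 5.7492%, i.e. 5.75% to 2 d.p.

5.75%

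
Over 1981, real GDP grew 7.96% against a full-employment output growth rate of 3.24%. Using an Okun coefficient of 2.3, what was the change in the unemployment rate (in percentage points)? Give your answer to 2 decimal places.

Growth-rate Okun's law: g_Y = g_Y* - β × Δu, so Δu = (g_Y* - g_Y)/β.
Δu = (3.24 - 7.96)/2.3 = -4.72/2.3 = -2.05 percentage points.

-2.05 percentage points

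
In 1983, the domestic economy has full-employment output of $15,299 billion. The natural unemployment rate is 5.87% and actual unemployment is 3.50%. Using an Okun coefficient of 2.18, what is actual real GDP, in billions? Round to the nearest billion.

Unemployment gap = 3.5 - 5.87 = -2.37 points, so the output gap is -2.18 × (-2.37) = 5.1666%.
Actual GDP = 15299 × (1 + 5.1666/100) = 15299 × 1.051666 ≈ 16089 billion.

$16,089 billion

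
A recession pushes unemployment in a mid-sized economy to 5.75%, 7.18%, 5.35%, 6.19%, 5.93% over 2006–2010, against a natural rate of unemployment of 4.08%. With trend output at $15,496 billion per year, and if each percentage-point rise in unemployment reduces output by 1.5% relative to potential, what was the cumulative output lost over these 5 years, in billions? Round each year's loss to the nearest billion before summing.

$2,324 billion

Year 2006: gap = -1.5 × (5.75 - 4.08) = -2.505%, loss ≈ 15496 × 2.505/100 ≈ 388.
Year 2007: gap = -1.5 × (7.18 - 4.08) = -4.65%, loss ≈ 15496 × 4.65/100 ≈ 721.
Year 2008: gap = -1.5 × (5.35 - 4.08) = -1.905%, loss ≈ 15496 × 1.905/100 ≈ 295.
Year 2009: gap = -1.5 × (6.19 - 4.08) = -3.165%, loss ≈ 15496 × 3.165/100 ≈ 490.
Year 2010: gap = -1.5 × (5.93 - 4.08) = -2.775%, loss ≈ 15496 × 2.775/100 ≈ 430.
Total lost output = 388 + 721 + 295 + 490 + 430 = 2324 billion.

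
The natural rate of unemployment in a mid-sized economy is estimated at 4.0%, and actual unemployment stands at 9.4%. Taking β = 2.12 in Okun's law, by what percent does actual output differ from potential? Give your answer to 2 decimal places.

The unemployment gap is 9.4 - 4 = 5.4 percentage points.
Okun's law gives an output gap of -2.12 × 5.4 = -11.448%, i.e. 11.45% below potential.

-11.45%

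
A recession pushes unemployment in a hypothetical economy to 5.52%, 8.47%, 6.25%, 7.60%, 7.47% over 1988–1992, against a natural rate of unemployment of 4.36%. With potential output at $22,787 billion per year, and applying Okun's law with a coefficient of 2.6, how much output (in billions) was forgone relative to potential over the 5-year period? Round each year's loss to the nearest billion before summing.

$8,005 billion

Year 1988: gap = -2.6 × (5.52 - 4.36) = -3.016%, loss ≈ 22787 × 3.016/100 ≈ 687.
Year 1989: gap = -2.6 × (8.47 - 4.36) = -10.686%, loss ≈ 22787 × 10.686/100 ≈ 2435.
Year 1990: gap = -2.6 × (6.25 - 4.36) = -4.914%, loss ≈ 22787 × 4.914/100 ≈ 1120.
Year 1991: gap = -2.6 × (7.6 - 4.36) = -8.424%, loss ≈ 22787 × 8.424/100 ≈ 1920.
Year 1992: gap = -2.6 × (7.47 - 4.36) = -8.086%, loss ≈ 22787 × 8.086/100 ≈ 1843.
Total lost output = 687 + 2435 + 1120 + 1920 + 1843 = 8005 billion.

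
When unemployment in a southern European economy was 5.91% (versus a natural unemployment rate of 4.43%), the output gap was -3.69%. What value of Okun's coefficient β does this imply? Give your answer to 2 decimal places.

Okun's law: output gap = -β × (u - u*).
-3.69 = -β × (5.91 - 4.43) = -β × 1.48, so β = 3.69/1.48 = 2.49.

β ≈ 2.49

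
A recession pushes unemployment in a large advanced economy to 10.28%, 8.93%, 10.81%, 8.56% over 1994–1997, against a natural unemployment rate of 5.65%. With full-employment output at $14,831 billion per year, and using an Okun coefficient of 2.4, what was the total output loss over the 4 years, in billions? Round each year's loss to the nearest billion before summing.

$5,688 billion

Year 1994: gap = -2.4 × (10.28 - 5.65) = -11.112%, loss ≈ 14831 × 11.112/100 ≈ 1648.
Year 1995: gap = -2.4 × (8.93 - 5.65) = -7.872%, loss ≈ 14831 × 7.872/100 ≈ 1167.
Year 1996: gap = -2.4 × (10.81 - 5.65) = -12.384%, loss ≈ 14831 × 12.384/100 ≈ 1837.
Year 1997: gap = -2.4 × (8.56 - 5.65) = -6.984%, loss ≈ 14831 × 6.984/100 ≈ 1036.
Total lost output = 1648 + 1167 + 1837 + 1036 = 5688 billion.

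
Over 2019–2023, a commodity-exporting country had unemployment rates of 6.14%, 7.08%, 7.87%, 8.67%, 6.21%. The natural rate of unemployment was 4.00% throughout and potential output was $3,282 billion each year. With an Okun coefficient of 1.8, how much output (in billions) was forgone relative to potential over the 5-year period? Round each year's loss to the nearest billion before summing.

$944 billion

Year 2019: gap = -1.8 × (6.14 - 4) = -3.852%, loss ≈ 3282 × 3.852/100 ≈ 126.
Year 2020: gap = -1.8 × (7.08 - 4) = -5.544%, loss ≈ 3282 × 5.544/100 ≈ 182.
Year 2021: gap = -1.8 × (7.87 - 4) = -6.966%, loss ≈ 3282 × 6.966/100 ≈ 229.
Year 2022: gap = -1.8 × (8.67 - 4) = -8.406%, loss ≈ 3282 × 8.406/100 ≈ 276.
Year 2023: gap = -1.8 × (6.21 - 4) = -3.978%, loss ≈ 3282 × 3.978/100 ≈ 131.
Total lost output = 126 + 182 + 229 + 276 + 131 = 944 billion.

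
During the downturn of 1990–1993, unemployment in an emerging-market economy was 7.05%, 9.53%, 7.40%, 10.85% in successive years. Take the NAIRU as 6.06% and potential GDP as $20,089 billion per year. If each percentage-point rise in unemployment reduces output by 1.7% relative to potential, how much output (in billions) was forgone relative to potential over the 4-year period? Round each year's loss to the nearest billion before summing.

$3,617 billion

Year 1990: gap = -1.7 × (7.05 - 6.06) = -1.683%, loss ≈ 20089 × 1.683/100 ≈ 338.
Year 1991: gap = -1.7 × (9.53 - 6.06) = -5.899%, loss ≈ 20089 × 5.899/100 ≈ 1185.
Year 1992: gap = -1.7 × (7.4 - 6.06) = -2.278%, loss ≈ 20089 × 2.278/100 ≈ 458.
Year 1993: gap = -1.7 × (10.85 - 6.06) = -8.143%, loss ≈ 20089 × 8.143/100 ≈ 1636.
Total lost output = 338 + 1185 + 458 + 1636 = 3617 billion.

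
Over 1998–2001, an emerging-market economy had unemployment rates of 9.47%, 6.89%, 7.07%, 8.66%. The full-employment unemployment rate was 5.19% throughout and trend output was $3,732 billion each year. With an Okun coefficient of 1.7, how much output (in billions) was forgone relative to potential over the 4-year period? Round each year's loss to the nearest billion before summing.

Year 1998: gap = -1.7 × (9.47 - 5.19) = -7.276%, loss ≈ 3732 × 7.276/100 ≈ 272.
Year 1999: gap = -1.7 × (6.89 - 5.19) = -2.89%, loss ≈ 3732 × 2.89/100 ≈ 108.
Year 2000: gap = -1.7 × (7.07 - 5.19) = -3.196%, loss ≈ 3732 × 3.196/100 ≈ 119.
Year 2001: gap = -1.7 × (8.66 - 5.19) = -5.899%, loss ≈ 3732 × 5.899/100 ≈ 220.
Total lost output = 272 + 108 + 119 + 220 = 719 billion.

$719 billion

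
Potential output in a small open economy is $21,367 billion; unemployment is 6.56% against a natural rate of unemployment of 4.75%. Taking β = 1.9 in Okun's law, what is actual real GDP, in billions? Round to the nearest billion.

$20,632 billion

Unemployment gap = 6.56 - 4.75 = 1.81 points, so the output gap is -1.9 × 1.81 = -3.439%.
Actual GDP = 21367 × (1 - 3.439/100) = 21367 × 0.96561 ≈ 20632 billion.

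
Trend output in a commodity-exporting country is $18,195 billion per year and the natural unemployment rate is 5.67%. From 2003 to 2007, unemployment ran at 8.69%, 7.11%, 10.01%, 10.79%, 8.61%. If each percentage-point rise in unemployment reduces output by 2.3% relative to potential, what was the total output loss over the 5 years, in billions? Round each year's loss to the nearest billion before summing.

$7,056 billion

Year 2003: gap = -2.3 × (8.69 - 5.67) = -6.946%, loss ≈ 18195 × 6.946/100 ≈ 1264.
Year 2004: gap = -2.3 × (7.11 - 5.67) = -3.312%, loss ≈ 18195 × 3.312/100 ≈ 603.
Year 2005: gap = -2.3 × (10.01 - 5.67) = -9.982%, loss ≈ 18195 × 9.982/100 ≈ 1816.
Year 2006: gap = -2.3 × (10.79 - 5.67) = -11.776%, loss ≈ 18195 × 11.776/100 ≈ 2143.
Year 2007: gap = -2.3 × (8.61 - 5.67) = -6.762%, loss ≈ 18195 × 6.762/100 ≈ 1230.
Total lost output = 1264 + 603 + 1816 + 2143 + 1230 = 7056 billion.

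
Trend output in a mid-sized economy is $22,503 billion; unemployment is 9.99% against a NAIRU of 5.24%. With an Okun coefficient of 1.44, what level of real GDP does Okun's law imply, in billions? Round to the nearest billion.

$20,964 billion

Unemployment gap = 9.99 - 5.24 = 4.75 points, so the output gap is -1.44 × 4.75 = -6.84%.
Actual GDP = 22503 × (1 - 6.84/100) = 22503 × 0.9316 ≈ 20964 billion.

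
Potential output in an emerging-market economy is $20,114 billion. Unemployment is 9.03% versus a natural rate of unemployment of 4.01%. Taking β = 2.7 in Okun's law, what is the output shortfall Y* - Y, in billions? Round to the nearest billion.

Output gap = -2.7 × (9.03 - 4.01) = -2.7 × 5.02 = -13.554%.
Actual GDP ≈ 20114 × 0.86446 ≈ 17388 billion, so the shortfall is 20114 - 17388 = 2726 billion.

$2,726 billion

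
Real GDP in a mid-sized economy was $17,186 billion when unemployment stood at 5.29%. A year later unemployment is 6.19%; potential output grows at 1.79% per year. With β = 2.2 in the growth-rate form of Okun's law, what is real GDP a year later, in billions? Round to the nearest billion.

$17,153 billion

Δu = 6.19 - 5.29 = 0.9 points.
Okun's law (growth form): g_Y = g_Y* - β × Δu = 1.79 - 2.2 × (0.90) = 1.79 - 1.98 = -0.19%.
Real GDP in the next year = 17186 × (1 - 0.19/100) = 17186 × 0.9981 ≈ 17153 billion.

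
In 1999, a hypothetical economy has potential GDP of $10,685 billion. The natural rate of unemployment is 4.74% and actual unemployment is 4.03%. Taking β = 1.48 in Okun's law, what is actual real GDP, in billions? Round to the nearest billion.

Unemployment gap = 4.03 - 4.74 = -0.71 points, so the output gap is -1.48 × (-0.71) = 1.0508%.
Actual GDP = 10685 × (1 + 1.0508/100) = 10685 × 1.010508 ≈ 10797 billion.

$10,797 billion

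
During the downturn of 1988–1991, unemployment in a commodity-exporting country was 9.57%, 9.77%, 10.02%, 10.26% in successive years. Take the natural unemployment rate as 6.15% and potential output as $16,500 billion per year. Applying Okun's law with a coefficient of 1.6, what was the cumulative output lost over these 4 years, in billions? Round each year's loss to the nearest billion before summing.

$3,966 billion

Year 1988: gap = -1.6 × (9.57 - 6.15) = -5.472%, loss ≈ 16500 × 5.472/100 ≈ 903.
Year 1989: gap = -1.6 × (9.77 - 6.15) = -5.792%, loss ≈ 16500 × 5.792/100 ≈ 956.
Year 1990: gap = -1.6 × (10.02 - 6.15) = -6.192%, loss ≈ 16500 × 6.192/100 ≈ 1022.
Year 1991: gap = -1.6 × (10.26 - 6.15) = -6.576%, loss ≈ 16500 × 6.576/100 ≈ 1085.
Total lost output = 903 + 956 + 1022 + 1085 = 3966 billion.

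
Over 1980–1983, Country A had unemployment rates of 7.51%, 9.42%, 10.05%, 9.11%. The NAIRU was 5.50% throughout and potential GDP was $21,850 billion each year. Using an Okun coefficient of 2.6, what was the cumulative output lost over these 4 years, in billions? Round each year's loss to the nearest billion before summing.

$8,005 billion

Year 1980: gap = -2.6 × (7.51 - 5.5) = -5.226%, loss ≈ 21850 × 5.226/100 ≈ 1142.
Year 1981: gap = -2.6 × (9.42 - 5.5) = -10.192%, loss ≈ 21850 × 10.192/100 ≈ 2227.
Year 1982: gap = -2.6 × (10.05 - 5.5) = -11.83%, loss ≈ 21850 × 11.83/100 ≈ 2585.
Year 1983: gap = -2.6 × (9.11 - 5.5) = -9.386%, loss ≈ 21850 × 9.386/100 ≈ 2051.
Total lost output = 1142 + 2227 + 2585 + 2051 = 8005 billion.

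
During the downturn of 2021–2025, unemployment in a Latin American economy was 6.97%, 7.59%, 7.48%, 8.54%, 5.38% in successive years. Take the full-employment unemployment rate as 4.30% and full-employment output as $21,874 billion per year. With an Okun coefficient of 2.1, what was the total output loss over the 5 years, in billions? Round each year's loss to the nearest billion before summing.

$6,642 billion

Year 2021: gap = -2.1 × (6.97 - 4.3) = -5.607%, loss ≈ 21874 × 5.607/100 ≈ 1226.
Year 2022: gap = -2.1 × (7.59 - 4.3) = -6.909%, loss ≈ 21874 × 6.909/100 ≈ 1511.
Year 2023: gap = -2.1 × (7.48 - 4.3) = -6.678%, loss ≈ 21874 × 6.678/100 ≈ 1461.
Year 2024: gap = -2.1 × (8.54 - 4.3) = -8.904%, loss ≈ 21874 × 8.904/100 ≈ 1948.
Year 2025: gap = -2.1 × (5.38 - 4.3) = -2.268%, loss ≈ 21874 × 2.268/100 ≈ 496.
Total lost output = 1226 + 1511 + 1461 + 1948 + 496 = 6642 billion.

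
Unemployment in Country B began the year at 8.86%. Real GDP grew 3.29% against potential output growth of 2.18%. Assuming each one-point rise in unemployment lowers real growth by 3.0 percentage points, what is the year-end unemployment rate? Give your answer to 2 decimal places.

Growth-rate Okun's law: g_Y = g_Y* - β × Δu, so Δu = (g_Y* - g_Y)/β.
Δu = (2.18 - 3.29)/3.0 = -1.11/3.0 = -0.37 percentage points.
Year-end unemployment = 8.86 - 0.37 = 8.49%.

8.49%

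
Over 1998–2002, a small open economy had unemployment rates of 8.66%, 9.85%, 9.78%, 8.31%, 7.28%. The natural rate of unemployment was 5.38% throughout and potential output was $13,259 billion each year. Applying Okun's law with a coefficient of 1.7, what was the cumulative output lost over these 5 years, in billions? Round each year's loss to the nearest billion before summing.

Year 1998: gap = -1.7 × (8.66 - 5.38) = -5.576%, loss ≈ 13259 × 5.576/100 ≈ 739.
Year 1999: gap = -1.7 × (9.85 - 5.38) = -7.599%, loss ≈ 13259 × 7.599/100 ≈ 1008.
Year 2000: gap = -1.7 × (9.78 - 5.38) = -7.48%, loss ≈ 13259 × 7.48/100 ≈ 992.
Year 2001: gap = -1.7 × (8.31 - 5.38) = -4.981%, loss ≈ 13259 × 4.981/100 ≈ 660.
Year 2002: gap = -1.7 × (7.28 - 5.38) = -3.23%, loss ≈ 13259 × 3.23/100 ≈ 428.
Total lost output = 739 + 1008 + 992 + 660 + 428 = 3827 billion.

$3,827 billion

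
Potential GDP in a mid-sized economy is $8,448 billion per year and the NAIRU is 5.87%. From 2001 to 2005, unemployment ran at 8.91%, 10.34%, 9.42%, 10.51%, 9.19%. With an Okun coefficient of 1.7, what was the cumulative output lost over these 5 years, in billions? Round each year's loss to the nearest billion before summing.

$2,732 billion

Year 2001: gap = -1.7 × (8.91 - 5.87) = -5.168%, loss ≈ 8448 × 5.168/100 ≈ 437.
Year 2002: gap = -1.7 × (10.34 - 5.87) = -7.599%, loss ≈ 8448 × 7.599/100 ≈ 642.
Year 2003: gap = -1.7 × (9.42 - 5.87) = -6.035%, loss ≈ 8448 × 6.035/100 ≈ 510.
Year 2004: gap = -1.7 × (10.51 - 5.87) = -7.888%, loss ≈ 8448 × 7.888/100 ≈ 666.
Year 2005: gap = -1.7 × (9.19 - 5.87) = -5.644%, loss ≈ 8448 × 5.644/100 ≈ 477.
Total lost output = 437 + 642 + 510 + 666 + 477 = 2732 billion.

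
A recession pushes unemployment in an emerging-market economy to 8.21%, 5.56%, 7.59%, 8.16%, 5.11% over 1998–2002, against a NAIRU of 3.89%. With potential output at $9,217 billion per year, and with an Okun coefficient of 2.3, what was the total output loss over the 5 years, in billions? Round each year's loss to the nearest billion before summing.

Year 1998: gap = -2.3 × (8.21 - 3.89) = -9.936%, loss ≈ 9217 × 9.936/100 ≈ 916.
Year 1999: gap = -2.3 × (5.56 - 3.89) = -3.841%, loss ≈ 9217 × 3.841/100 ≈ 354.
Year 2000: gap = -2.3 × (7.59 - 3.89) = -8.51%, loss ≈ 9217 × 8.51/100 ≈ 784.
Year 2001: gap = -2.3 × (8.16 - 3.89) = -9.821%, loss ≈ 9217 × 9.821/100 ≈ 905.
Year 2002: gap = -2.3 × (5.11 - 3.89) = -2.806%, loss ≈ 9217 × 2.806/100 ≈ 259.
Total lost output = 916 + 354 + 784 + 905 + 259 = 3218 billion.

$3,218 billion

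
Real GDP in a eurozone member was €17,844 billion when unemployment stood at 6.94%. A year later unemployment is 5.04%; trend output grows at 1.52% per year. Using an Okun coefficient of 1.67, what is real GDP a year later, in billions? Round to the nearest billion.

Δu = 5.04 - 6.94 = -1.9 points.
Okun's law (growth form): g_Y = g_Y* - β × Δu = 1.52 - 1.67 × (-1.90) = 1.52 + 3.173 = 4.693%.
Real GDP in the next year = 17844 × (1 + 4.693/100) = 17844 × 1.04693 ≈ 18681 billion.

€18,681 billion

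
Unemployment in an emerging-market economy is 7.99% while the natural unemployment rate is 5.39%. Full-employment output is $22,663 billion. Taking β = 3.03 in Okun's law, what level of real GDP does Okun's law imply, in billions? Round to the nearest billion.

Unemployment gap = 7.99 - 5.39 = 2.6 points, so the output gap is -3.03 × 2.6 = -7.878%.
Actual GDP = 22663 × (1 - 7.878/100) = 22663 × 0.92122 ≈ 20878 billion.

$20,878 billion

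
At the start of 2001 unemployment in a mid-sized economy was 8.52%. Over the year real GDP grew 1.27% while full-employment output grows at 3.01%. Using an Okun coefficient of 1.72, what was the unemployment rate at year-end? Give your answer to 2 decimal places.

9.53%

Growth-rate Okun's law: g_Y = g_Y* - β × Δu, so Δu = (g_Y* - g_Y)/β.
Δu = (3.01 - 1.27)/1.72 = 1.74/1.72 = 1.01 percentage points.
Year-end unemployment = 8.52 + 1.01 = 9.53%.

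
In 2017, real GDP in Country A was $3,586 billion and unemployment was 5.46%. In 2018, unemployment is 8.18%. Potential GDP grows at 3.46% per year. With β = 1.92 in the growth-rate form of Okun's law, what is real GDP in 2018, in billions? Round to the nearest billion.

$3,523 billion

Δu = 8.18 - 5.46 = 2.72 points.
Okun's law (growth form): g_Y = g_Y* - β × Δu = 3.46 - 1.92 × (2.72) = 3.46 - 5.2224 = -1.7624%.
Real GDP in the next year = 3586 × (1 - 1.7624/100) = 3586 × 0.982376 ≈ 3523 billion.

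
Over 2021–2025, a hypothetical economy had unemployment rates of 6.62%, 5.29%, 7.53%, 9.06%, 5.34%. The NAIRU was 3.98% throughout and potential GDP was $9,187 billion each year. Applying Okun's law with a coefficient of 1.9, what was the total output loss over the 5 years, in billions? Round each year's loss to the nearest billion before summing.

Year 2021: gap = -1.9 × (6.62 - 3.98) = -5.016%, loss ≈ 9187 × 5.016/100 ≈ 461.
Year 2022: gap = -1.9 × (5.29 - 3.98) = -2.489%, loss ≈ 9187 × 2.489/100 ≈ 229.
Year 2023: gap = -1.9 × (7.53 - 3.98) = -6.745%, loss ≈ 9187 × 6.745/100 ≈ 620.
Year 2024: gap = -1.9 × (9.06 - 3.98) = -9.652%, loss ≈ 9187 × 9.652/100 ≈ 887.
Year 2025: gap = -1.9 × (5.34 - 3.98) = -2.584%, loss ≈ 9187 × 2.584/100 ≈ 237.
Total lost output = 461 + 229 + 620 + 887 + 237 = 2434 billion.

$2,434 billion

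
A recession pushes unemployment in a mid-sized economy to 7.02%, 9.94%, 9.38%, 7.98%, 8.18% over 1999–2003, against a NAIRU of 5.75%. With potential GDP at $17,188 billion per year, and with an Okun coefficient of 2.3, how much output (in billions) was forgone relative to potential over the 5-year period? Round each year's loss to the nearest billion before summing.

$5,436 billion

Year 1999: gap = -2.3 × (7.02 - 5.75) = -2.921%, loss ≈ 17188 × 2.921/100 ≈ 502.
Year 2000: gap = -2.3 × (9.94 - 5.75) = -9.637%, loss ≈ 17188 × 9.637/100 ≈ 1656.
Year 2001: gap = -2.3 × (9.38 - 5.75) = -8.349%, loss ≈ 17188 × 8.349/100 ≈ 1435.
Year 2002: gap = -2.3 × (7.98 - 5.75) = -5.129%, loss ≈ 17188 × 5.129/100 ≈ 882.
Year 2003: gap = -2.3 × (8.18 - 5.75) = -5.589%, loss ≈ 17188 × 5.589/100 ≈ 961.
Total lost output = 502 + 1656 + 1435 + 882 + 961 = 5436 billion.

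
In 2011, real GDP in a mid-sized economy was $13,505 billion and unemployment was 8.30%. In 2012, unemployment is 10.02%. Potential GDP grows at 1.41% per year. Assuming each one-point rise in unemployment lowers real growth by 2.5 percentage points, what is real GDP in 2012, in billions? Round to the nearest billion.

Δu = 10.02 - 8.3 = 1.72 points.
Okun's law (growth form): g_Y = g_Y* - β × Δu = 1.41 - 2.5 × (1.72) = 1.41 - 4.3 = -2.89%.
Real GDP in the next year = 13505 × (1 - 2.89/100) = 13505 × 0.9711 ≈ 13115 billion.

$13,115 billion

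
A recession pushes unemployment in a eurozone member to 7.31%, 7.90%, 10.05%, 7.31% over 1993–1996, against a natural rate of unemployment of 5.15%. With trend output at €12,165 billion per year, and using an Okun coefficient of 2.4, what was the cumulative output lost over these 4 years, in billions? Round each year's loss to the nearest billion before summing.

Year 1993: gap = -2.4 × (7.31 - 5.15) = -5.184%, loss ≈ 12165 × 5.184/100 ≈ 631.
Year 1994: gap = -2.4 × (7.9 - 5.15) = -6.6%, loss ≈ 12165 × 6.6/100 ≈ 803.
Year 1995: gap = -2.4 × (10.05 - 5.15) = -11.76%, loss ≈ 12165 × 11.76/100 ≈ 1431.
Year 1996: gap = -2.4 × (7.31 - 5.15) = -5.184%, loss ≈ 12165 × 5.184/100 ≈ 631.
Total lost output = 631 + 803 + 1431 + 631 = 3496 billion.

€3,496 billion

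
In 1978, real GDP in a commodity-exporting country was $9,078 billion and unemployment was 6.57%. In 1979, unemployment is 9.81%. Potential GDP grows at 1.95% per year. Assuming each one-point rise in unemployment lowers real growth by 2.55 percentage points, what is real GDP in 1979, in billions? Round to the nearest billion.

$8,505 billion

Δu = 9.81 - 6.57 = 3.24 points.
Okun's law (growth form): g_Y = g_Y* - β × Δu = 1.95 - 2.55 × (3.24) = 1.95 - 8.262 = -6.312%.
Real GDP in the next year = 9078 × (1 - 6.312/100) = 9078 × 0.93688 ≈ 8505 billion.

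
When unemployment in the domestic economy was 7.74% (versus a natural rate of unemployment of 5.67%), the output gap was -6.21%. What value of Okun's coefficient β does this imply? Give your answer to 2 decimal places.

Okun's law: output gap = -β × (u - u*).
-6.21 = -β × (7.74 - 5.67) = -β × 2.07, so β = 6.21/2.07 = 3.00.

β ≈ 3.00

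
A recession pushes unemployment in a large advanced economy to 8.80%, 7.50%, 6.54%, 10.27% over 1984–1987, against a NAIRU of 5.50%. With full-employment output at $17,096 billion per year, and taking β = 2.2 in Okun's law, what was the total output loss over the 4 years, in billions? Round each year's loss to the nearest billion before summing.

Year 1984: gap = -2.2 × (8.8 - 5.5) = -7.26%, loss ≈ 17096 × 7.26/100 ≈ 1241.
Year 1985: gap = -2.2 × (7.5 - 5.5) = -4.4%, loss ≈ 17096 × 4.4/100 ≈ 752.
Year 1986: gap = -2.2 × (6.54 - 5.5) = -2.288%, loss ≈ 17096 × 2.288/100 ≈ 391.
Year 1987: gap = -2.2 × (10.27 - 5.5) = -10.494%, loss ≈ 17096 × 10.494/100 ≈ 1794.
Total lost output = 1241 + 752 + 391 + 1794 = 4178 billion.

$4,178 billion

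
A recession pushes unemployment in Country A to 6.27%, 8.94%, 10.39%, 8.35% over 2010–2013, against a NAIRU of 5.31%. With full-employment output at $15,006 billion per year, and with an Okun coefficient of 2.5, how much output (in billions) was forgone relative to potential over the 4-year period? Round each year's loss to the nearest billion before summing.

Year 2010: gap = -2.5 × (6.27 - 5.31) = -2.4%, loss ≈ 15006 × 2.4/100 ≈ 360.
Year 2011: gap = -2.5 × (8.94 - 5.31) = -9.075%, loss ≈ 15006 × 9.075/100 ≈ 1362.
Year 2012: gap = -2.5 × (10.39 - 5.31) = -12.7%, loss ≈ 15006 × 12.7/100 ≈ 1906.
Year 2013: gap = -2.5 × (8.35 - 5.31) = -7.6%, loss ≈ 15006 × 7.6/100 ≈ 1140.
Total lost output = 360 + 1362 + 1906 + 1140 = 4768 billion.

$4,768 billion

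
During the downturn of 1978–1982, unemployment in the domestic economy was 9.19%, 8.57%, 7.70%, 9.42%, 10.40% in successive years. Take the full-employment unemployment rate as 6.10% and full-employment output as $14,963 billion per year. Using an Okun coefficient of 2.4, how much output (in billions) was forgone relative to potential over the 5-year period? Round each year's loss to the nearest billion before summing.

$5,308 billion

Year 1978: gap = -2.4 × (9.19 - 6.1) = -7.416%, loss ≈ 14963 × 7.416/100 ≈ 1110.
Year 1979: gap = -2.4 × (8.57 - 6.1) = -5.928%, loss ≈ 14963 × 5.928/100 ≈ 887.
Year 1980: gap = -2.4 × (7.7 - 6.1) = -3.84%, loss ≈ 14963 × 3.84/100 ≈ 575.
Year 1981: gap = -2.4 × (9.42 - 6.1) = -7.968%, loss ≈ 14963 × 7.968/100 ≈ 1192.
Year 1982: gap = -2.4 × (10.4 - 6.1) = -10.32%, loss ≈ 14963 × 10.32/100 ≈ 1544.
Total lost output = 1110 + 887 + 575 + 1192 + 1544 = 5308 billion.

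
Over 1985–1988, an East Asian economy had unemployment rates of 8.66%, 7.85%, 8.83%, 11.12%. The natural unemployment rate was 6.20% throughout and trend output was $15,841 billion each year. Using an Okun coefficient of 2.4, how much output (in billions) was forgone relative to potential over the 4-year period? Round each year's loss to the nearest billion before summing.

$4,433 billion

Year 1985: gap = -2.4 × (8.66 - 6.2) = -5.904%, loss ≈ 15841 × 5.904/100 ≈ 935.
Year 1986: gap = -2.4 × (7.85 - 6.2) = -3.96%, loss ≈ 15841 × 3.96/100 ≈ 627.
Year 1987: gap = -2.4 × (8.83 - 6.2) = -6.312%, loss ≈ 15841 × 6.312/100 ≈ 1000.
Year 1988: gap = -2.4 × (11.12 - 6.2) = -11.808%, loss ≈ 15841 × 11.808/100 ≈ 1871.
Total lost output = 935 + 627 + 1000 + 1871 = 4433 billion.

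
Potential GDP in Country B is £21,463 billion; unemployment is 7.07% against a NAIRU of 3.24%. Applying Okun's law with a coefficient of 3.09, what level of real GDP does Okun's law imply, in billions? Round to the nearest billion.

Unemployment gap = 7.07 - 3.24 = 3.83 points, so the output gap is -3.09 × 3.83 = -11.8347%.
Actual GDP = 21463 × (1 - 11.8347/100) = 21463 × 0.881653 ≈ 18923 billion.

£18,923 billion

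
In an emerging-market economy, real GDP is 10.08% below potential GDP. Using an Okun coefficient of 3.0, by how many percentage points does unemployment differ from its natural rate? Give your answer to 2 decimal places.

3.36 percentage points

Okun's law: output gap = -β × (u - u*), so u - u* = -(output gap)/β.
u - u* = -(-10.08)/3.0 = 3.36 percentage points.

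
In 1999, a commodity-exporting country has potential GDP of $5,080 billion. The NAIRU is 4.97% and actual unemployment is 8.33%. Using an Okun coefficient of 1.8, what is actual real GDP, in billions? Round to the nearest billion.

$4,773 billion

Unemployment gap = 8.33 - 4.97 = 3.36 points, so the output gap is -1.8 × 3.36 = -6.048%.
Actual GDP = 5080 × (1 - 6.048/100) = 5080 × 0.93952 ≈ 4773 billion.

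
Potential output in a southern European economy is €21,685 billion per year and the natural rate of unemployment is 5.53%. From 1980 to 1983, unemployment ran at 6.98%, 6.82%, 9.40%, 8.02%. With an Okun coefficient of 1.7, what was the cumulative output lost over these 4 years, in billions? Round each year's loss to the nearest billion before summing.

€3,356 billion

Year 1980: gap = -1.7 × (6.98 - 5.53) = -2.465%, loss ≈ 21685 × 2.465/100 ≈ 535.
Year 1981: gap = -1.7 × (6.82 - 5.53) = -2.193%, loss ≈ 21685 × 2.193/100 ≈ 476.
Year 1982: gap = -1.7 × (9.4 - 5.53) = -6.579%, loss ≈ 21685 × 6.579/100 ≈ 1427.
Year 1983: gap = -1.7 × (8.02 - 5.53) = -4.233%, loss ≈ 21685 × 4.233/100 ≈ 918.
Total lost output = 535 + 476 + 1427 + 918 = 3356 billion.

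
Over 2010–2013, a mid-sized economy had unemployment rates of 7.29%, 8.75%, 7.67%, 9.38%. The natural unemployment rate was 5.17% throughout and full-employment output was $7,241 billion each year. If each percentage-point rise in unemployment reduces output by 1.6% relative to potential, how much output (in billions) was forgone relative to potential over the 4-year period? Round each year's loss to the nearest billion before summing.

$1,439 billion

Year 2010: gap = -1.6 × (7.29 - 5.17) = -3.392%, loss ≈ 7241 × 3.392/100 ≈ 246.
Year 2011: gap = -1.6 × (8.75 - 5.17) = -5.728%, loss ≈ 7241 × 5.728/100 ≈ 415.
Year 2012: gap = -1.6 × (7.67 - 5.17) = -4%, loss ≈ 7241 × 4/100 ≈ 290.
Year 2013: gap = -1.6 × (9.38 - 5.17) = -6.736%, loss ≈ 7241 × 6.736/100 ≈ 488.
Total lost output = 246 + 415 + 290 + 488 = 1439 billion.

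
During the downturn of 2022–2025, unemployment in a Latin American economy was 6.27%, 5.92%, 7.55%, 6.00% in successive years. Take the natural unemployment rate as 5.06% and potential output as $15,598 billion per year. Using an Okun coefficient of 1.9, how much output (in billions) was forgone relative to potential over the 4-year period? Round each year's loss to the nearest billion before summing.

$1,631 billion

Year 2022: gap = -1.9 × (6.27 - 5.06) = -2.299%, loss ≈ 15598 × 2.299/100 ≈ 359.
Year 2023: gap = -1.9 × (5.92 - 5.06) = -1.634%, loss ≈ 15598 × 1.634/100 ≈ 255.
Year 2024: gap = -1.9 × (7.55 - 5.06) = -4.731%, loss ≈ 15598 × 4.731/100 ≈ 738.
Year 2025: gap = -1.9 × (6 - 5.06) = -1.786%, loss ≈ 15598 × 1.786/100 ≈ 279.
Total lost output = 359 + 255 + 738 + 279 = 1631 billion.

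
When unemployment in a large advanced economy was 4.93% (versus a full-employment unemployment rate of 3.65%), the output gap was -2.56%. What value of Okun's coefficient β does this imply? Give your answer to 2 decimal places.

Okun's law: output gap = -β × (u - u*).
-2.56 = -β × (4.93 - 3.65) = -β × 1.28, so β = 2.56/1.28 = 2.00.

β ≈ 2.00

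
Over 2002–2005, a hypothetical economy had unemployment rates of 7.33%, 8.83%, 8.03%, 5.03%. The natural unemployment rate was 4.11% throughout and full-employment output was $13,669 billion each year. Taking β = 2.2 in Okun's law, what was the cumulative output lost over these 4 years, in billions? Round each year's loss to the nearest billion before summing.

Year 2002: gap = -2.2 × (7.33 - 4.11) = -7.084%, loss ≈ 13669 × 7.084/100 ≈ 968.
Year 2003: gap = -2.2 × (8.83 - 4.11) = -10.384%, loss ≈ 13669 × 10.384/100 ≈ 1419.
Year 2004: gap = -2.2 × (8.03 - 4.11) = -8.624%, loss ≈ 13669 × 8.624/100 ≈ 1179.
Year 2005: gap = -2.2 × (5.03 - 4.11) = -2.024%, loss ≈ 13669 × 2.024/100 ≈ 277.
Total lost output = 968 + 1419 + 1179 + 277 = 3843 billion.

$3,843 billion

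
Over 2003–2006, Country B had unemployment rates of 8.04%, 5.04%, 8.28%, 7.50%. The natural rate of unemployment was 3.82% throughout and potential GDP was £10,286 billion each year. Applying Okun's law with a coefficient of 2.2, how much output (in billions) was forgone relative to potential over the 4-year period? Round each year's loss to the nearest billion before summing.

Year 2003: gap = -2.2 × (8.04 - 3.82) = -9.284%, loss ≈ 10286 × 9.284/100 ≈ 955.
Year 2004: gap = -2.2 × (5.04 - 3.82) = -2.684%, loss ≈ 10286 × 2.684/100 ≈ 276.
Year 2005: gap = -2.2 × (8.28 - 3.82) = -9.812%, loss ≈ 10286 × 9.812/100 ≈ 1009.
Year 2006: gap = -2.2 × (7.5 - 3.82) = -8.096%, loss ≈ 10286 × 8.096/100 ≈ 833.
Total lost output = 955 + 276 + 1009 + 833 = 3073 billion.

£3,073 billion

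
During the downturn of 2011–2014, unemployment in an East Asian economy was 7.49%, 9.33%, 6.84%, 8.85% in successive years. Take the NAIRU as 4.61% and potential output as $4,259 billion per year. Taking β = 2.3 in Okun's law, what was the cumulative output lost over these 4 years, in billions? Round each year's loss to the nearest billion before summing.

$1,377 billion

Year 2011: gap = -2.3 × (7.49 - 4.61) = -6.624%, loss ≈ 4259 × 6.624/100 ≈ 282.
Year 2012: gap = -2.3 × (9.33 - 4.61) = -10.856%, loss ≈ 4259 × 10.856/100 ≈ 462.
Year 2013: gap = -2.3 × (6.84 - 4.61) = -5.129%, loss ≈ 4259 × 5.129/100 ≈ 218.
Year 2014: gap = -2.3 × (8.85 - 4.61) = -9.752%, loss ≈ 4259 × 9.752/100 ≈ 415.
Total lost output = 282 + 462 + 218 + 415 = 1377 billion.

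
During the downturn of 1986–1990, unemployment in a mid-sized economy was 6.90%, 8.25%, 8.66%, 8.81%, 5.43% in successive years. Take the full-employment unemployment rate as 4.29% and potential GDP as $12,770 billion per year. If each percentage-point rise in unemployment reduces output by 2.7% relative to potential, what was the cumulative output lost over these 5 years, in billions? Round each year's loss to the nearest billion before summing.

Year 1986: gap = -2.7 × (6.9 - 4.29) = -7.047%, loss ≈ 12770 × 7.047/100 ≈ 900.
Year 1987: gap = -2.7 × (8.25 - 4.29) = -10.692%, loss ≈ 12770 × 10.692/100 ≈ 1365.
Year 1988: gap = -2.7 × (8.66 - 4.29) = -11.799%, loss ≈ 12770 × 11.799/100 ≈ 1507.
Year 1989: gap = -2.7 × (8.81 - 4.29) = -12.204%, loss ≈ 12770 × 12.204/100 ≈ 1558.
Year 1990: gap = -2.7 × (5.43 - 4.29) = -3.078%, loss ≈ 12770 × 3.078/100 ≈ 393.
Total lost output = 900 + 1365 + 1507 + 1558 + 393 = 5723 billion.

$5,723 billion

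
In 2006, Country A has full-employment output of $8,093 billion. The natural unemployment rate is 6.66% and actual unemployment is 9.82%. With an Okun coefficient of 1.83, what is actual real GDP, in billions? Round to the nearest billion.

$7,625 billion

Unemployment gap = 9.82 - 6.66 = 3.16 points, so the output gap is -1.83 × 3.16 = -5.7828%.
Actual GDP = 8093 × (1 - 5.7828/100) = 8093 × 0.942172 ≈ 7625 billion.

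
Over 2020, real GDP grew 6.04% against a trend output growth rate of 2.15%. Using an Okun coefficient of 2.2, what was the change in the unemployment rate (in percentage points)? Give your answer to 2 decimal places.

-1.77 percentage points

Growth-rate Okun's law: g_Y = g_Y* - β × Δu, so Δu = (g_Y* - g_Y)/β.
Δu = (2.15 - 6.04)/2.2 = -3.89/2.2 = -1.77 percentage points.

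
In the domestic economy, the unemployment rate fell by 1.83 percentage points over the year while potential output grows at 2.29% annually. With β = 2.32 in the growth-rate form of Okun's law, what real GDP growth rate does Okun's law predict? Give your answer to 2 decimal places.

Growth-rate Okun's law: g_Y = g_Y* - β × Δu.
g_Y = 2.29 - 2.32 × (-1.83) = 2.29 + 4.2456 = 6.5356%, i.e. 6.54% to 2 d.p.

6.54%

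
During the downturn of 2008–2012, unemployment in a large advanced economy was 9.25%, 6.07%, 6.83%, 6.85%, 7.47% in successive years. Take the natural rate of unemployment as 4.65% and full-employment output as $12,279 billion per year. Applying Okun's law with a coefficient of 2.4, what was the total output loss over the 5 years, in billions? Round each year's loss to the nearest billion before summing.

Year 2008: gap = -2.4 × (9.25 - 4.65) = -11.04%, loss ≈ 12279 × 11.04/100 ≈ 1356.
Year 2009: gap = -2.4 × (6.07 - 4.65) = -3.408%, loss ≈ 12279 × 3.408/100 ≈ 418.
Year 2010: gap = -2.4 × (6.83 - 4.65) = -5.232%, loss ≈ 12279 × 5.232/100 ≈ 642.
Year 2011: gap = -2.4 × (6.85 - 4.65) = -5.28%, loss ≈ 12279 × 5.28/100 ≈ 648.
Year 2012: gap = -2.4 × (7.47 - 4.65) = -6.768%, loss ≈ 12279 × 6.768/100 ≈ 831.
Total lost output = 1356 + 418 + 642 + 648 + 831 = 3895 billion.

$3,895 billion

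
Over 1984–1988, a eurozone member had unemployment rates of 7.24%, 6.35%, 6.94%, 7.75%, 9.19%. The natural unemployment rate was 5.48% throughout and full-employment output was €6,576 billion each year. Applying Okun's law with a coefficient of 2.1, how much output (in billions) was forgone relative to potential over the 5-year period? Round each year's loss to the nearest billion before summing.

Year 1984: gap = -2.1 × (7.24 - 5.48) = -3.696%, loss ≈ 6576 × 3.696/100 ≈ 243.
Year 1985: gap = -2.1 × (6.35 - 5.48) = -1.827%, loss ≈ 6576 × 1.827/100 ≈ 120.
Year 1986: gap = -2.1 × (6.94 - 5.48) = -3.066%, loss ≈ 6576 × 3.066/100 ≈ 202.
Year 1987: gap = -2.1 × (7.75 - 5.48) = -4.767%, loss ≈ 6576 × 4.767/100 ≈ 313.
Year 1988: gap = -2.1 × (9.19 - 5.48) = -7.791%, loss ≈ 6576 × 7.791/100 ≈ 512.
Total lost output = 243 + 120 + 202 + 313 + 512 = 1390 billion.

€1,390 billion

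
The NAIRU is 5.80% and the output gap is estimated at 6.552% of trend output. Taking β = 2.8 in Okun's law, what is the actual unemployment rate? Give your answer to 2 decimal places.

3.46%

From Okun's law, u - u* = -(output gap)/β = -(6.552)/2.8 = -2.34 points.
So u = 5.8 - 2.34 = 3.46%.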